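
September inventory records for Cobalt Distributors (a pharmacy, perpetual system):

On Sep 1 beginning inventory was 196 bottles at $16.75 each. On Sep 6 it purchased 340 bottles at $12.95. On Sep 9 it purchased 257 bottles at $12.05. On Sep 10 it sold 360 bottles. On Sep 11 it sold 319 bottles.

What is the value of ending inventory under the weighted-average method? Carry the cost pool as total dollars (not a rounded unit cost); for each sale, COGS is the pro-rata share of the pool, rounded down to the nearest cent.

After Sep 1: 196 on hand, pool $3,283.00 (≈ $16.7500 each)
After Sep 6: 536 on hand, pool $7,686.00 (≈ $14.3396 each)
After Sep 9: 793 on hand, pool $10,782.85 (≈ $13.5975 each)
Sep 10, sell 360: 360/793 × $10,782.85 → $4,895.11
Sep 11, sell 319: 319/433 × $5,887.74 → $4,337.61
Total COGS = $4,895.11 + $4,337.61 = $9,232.72
Ending inventory (cost pool remaining) = $1,550.13
Check: goods available $10,782.85 = COGS $9,232.72 + ending $1,550.13

Ending inventory = $1,550.13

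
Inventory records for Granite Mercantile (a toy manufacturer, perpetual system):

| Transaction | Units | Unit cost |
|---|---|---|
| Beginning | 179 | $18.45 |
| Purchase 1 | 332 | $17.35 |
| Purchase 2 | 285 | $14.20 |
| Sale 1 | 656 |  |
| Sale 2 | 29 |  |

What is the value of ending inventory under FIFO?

Ending inventory = $1,576.20

Sale 1 (656) [FIFO — oldest first]: 179 @ $18.45 + 332 @ $17.35 + 145 @ $14.20 = $11,121.75
Sale 2 (29) [FIFO — oldest first]: 29 @ $14.20 = $411.80
Total COGS = $11,121.75 + $411.80 = $11,533.55
Ending inventory: 111 @ $14.20 = $1,576.20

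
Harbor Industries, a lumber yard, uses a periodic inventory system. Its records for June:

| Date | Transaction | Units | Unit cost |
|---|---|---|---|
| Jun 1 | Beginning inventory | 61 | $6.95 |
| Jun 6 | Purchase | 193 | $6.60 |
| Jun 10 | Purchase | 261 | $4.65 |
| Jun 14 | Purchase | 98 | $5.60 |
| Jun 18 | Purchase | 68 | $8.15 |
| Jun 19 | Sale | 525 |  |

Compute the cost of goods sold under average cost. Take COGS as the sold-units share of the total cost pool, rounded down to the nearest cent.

COGS = $3,094.80

Jun 19, sell 525: 525/681 × $4,014.40 → $3,094.80
Ending inventory (cost pool remaining) = $919.60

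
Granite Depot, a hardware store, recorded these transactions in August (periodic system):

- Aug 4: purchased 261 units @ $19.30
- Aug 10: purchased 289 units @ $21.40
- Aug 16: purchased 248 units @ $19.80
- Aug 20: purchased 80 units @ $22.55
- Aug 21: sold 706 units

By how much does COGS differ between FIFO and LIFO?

$306.00

FIFO COGS: 261 @ $19.30 + 289 @ $21.40 + 156 @ $19.80 = $14,310.70
LIFO COGS: 80 @ $22.55 + 248 @ $19.80 + 289 @ $21.40 + 89 @ $19.30 = $14,616.70
Difference = |$14,310.70 − $14,616.70| = $306.00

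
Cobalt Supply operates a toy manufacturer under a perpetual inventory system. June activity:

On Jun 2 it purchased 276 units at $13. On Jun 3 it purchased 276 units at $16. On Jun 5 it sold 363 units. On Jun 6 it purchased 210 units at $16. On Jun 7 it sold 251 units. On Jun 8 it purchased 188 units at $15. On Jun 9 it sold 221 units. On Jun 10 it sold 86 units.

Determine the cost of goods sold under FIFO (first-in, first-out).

Jun 5, 363 sold [FIFO — oldest first]: 276 @ $13 + 87 @ $16 = $4,980
Jun 7, 251 sold [FIFO — oldest first]: 189 @ $16 + 62 @ $16 = $4,016
Jun 9, 221 sold [FIFO — oldest first]: 148 @ $16 + 73 @ $15 = $3,463
Jun 10, 86 sold [FIFO — oldest first]: 86 @ $15 = $1,290
Total COGS = $4,980 + $4,016 + $3,463 + $1,290 = $13,749
Ending inventory: 29 @ $15 = $435

COGS = $13,749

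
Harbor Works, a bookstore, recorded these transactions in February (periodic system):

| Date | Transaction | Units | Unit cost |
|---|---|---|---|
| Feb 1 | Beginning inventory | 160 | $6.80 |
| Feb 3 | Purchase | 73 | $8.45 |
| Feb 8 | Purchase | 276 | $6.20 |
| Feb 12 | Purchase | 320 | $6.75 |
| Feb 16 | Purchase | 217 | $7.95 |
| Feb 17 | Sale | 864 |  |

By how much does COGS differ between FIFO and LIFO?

$173.00

FIFO COGS: 160 @ $6.80 + 73 @ $8.45 + 276 @ $6.20 + 320 @ $6.75 + 35 @ $7.95 = $5,854.30
LIFO COGS: 217 @ $7.95 + 320 @ $6.75 + 276 @ $6.20 + 51 @ $8.45 = $6,027.30
Difference = |$5,854.30 − $6,027.30| = $173.00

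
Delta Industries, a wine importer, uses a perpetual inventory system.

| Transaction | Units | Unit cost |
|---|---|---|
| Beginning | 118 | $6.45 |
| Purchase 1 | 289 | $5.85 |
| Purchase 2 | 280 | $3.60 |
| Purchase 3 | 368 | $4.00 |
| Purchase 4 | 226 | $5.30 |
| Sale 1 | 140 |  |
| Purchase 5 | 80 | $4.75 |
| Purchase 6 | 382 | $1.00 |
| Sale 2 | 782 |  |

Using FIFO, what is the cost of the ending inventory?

Sale 1 (140) [FIFO — oldest first]: 118 @ $6.45 + 22 @ $5.85 = $889.80
Sale 2 (782) [FIFO — oldest first]: 267 @ $5.85 + 280 @ $3.60 + 235 @ $4.00 = $3,509.95
Total COGS = $889.80 + $3,509.95 = $4,399.75
Ending inventory: 133 @ $4.00 + 226 @ $5.30 + 80 @ $4.75 + 382 @ $1.00 = $2,491.80
Check: goods available $6,891.55 = COGS $4,399.75 + ending $2,491.80

Ending inventory = $2,491.80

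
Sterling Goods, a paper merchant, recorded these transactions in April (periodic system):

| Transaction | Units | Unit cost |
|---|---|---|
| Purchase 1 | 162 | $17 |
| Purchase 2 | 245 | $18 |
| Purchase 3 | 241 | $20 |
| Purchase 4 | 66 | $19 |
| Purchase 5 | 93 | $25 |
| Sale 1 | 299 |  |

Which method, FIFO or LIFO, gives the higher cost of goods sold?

FIFO COGS: 162 @ $17 + 137 @ $18 = $5,220
LIFO COGS: 93 @ $25 + 66 @ $19 + 140 @ $20 = $6,379

LIFO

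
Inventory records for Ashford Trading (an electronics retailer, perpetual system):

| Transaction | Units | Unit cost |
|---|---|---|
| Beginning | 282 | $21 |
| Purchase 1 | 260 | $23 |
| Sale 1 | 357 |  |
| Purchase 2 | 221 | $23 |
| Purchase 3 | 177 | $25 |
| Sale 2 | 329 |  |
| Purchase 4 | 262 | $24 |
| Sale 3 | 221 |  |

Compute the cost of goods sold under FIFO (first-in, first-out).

COGS = $20,585

Sale 1 (357) [FIFO — oldest first]: 282 @ $21 + 75 @ $23 = $7,647
Sale 2 (329) [FIFO — oldest first]: 185 @ $23 + 144 @ $23 = $7,567
Sale 3 (221) [FIFO — oldest first]: 77 @ $23 + 144 @ $25 = $5,371
Total COGS = $7,647 + $7,567 + $5,371 = $20,585
Ending inventory: 33 @ $25 + 262 @ $24 = $7,113
Check: goods available $27,698 = COGS $20,585 + ending $7,113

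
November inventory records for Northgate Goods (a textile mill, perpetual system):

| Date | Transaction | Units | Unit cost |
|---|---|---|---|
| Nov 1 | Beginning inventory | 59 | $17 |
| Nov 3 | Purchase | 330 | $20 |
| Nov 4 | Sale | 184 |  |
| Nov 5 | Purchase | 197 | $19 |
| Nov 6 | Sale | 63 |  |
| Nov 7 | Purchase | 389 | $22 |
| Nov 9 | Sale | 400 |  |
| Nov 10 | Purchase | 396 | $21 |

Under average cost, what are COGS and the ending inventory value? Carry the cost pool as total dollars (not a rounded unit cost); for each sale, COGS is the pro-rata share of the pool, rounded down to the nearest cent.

COGS = $13,103.75; ending inventory = $15,116.25

After Nov 1: 59 on hand, pool $1,003.00 (≈ $17.0000 each)
After Nov 3: 389 on hand, pool $7,603.00 (≈ $19.5450 each)
Nov 4, sell 184: 184/389 × $7,603.00 → $3,596.27
After Nov 5: 402 on hand, pool $7,749.73 (≈ $19.2779 each)
Nov 6, sell 63: 63/402 × $7,749.73 → $1,214.50
After Nov 7: 728 on hand, pool $15,093.23 (≈ $20.7325 each)
Nov 9, sell 400: 400/728 × $15,093.23 → $8,292.98
After Nov 10: 724 on hand, pool $15,116.25 (≈ $20.8788 each)
Total COGS = $3,596.27 + $1,214.50 + $8,292.98 = $13,103.75
Ending inventory (cost pool remaining) = $15,116.25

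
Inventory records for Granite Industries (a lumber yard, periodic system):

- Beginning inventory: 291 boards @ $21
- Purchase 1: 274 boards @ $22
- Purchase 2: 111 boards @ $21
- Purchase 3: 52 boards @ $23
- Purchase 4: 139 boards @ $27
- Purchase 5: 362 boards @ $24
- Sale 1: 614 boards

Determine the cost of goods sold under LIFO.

COGS = $14,918

Sale 1 (614) [LIFO — newest first]: 362 @ $24 + 139 @ $27 + 52 @ $23 + 61 @ $21 = $14,918
Ending inventory: 291 @ $21 + 274 @ $22 + 50 @ $21 = $13,189
Check: goods available $28,107 = COGS $14,918 + ending $13,189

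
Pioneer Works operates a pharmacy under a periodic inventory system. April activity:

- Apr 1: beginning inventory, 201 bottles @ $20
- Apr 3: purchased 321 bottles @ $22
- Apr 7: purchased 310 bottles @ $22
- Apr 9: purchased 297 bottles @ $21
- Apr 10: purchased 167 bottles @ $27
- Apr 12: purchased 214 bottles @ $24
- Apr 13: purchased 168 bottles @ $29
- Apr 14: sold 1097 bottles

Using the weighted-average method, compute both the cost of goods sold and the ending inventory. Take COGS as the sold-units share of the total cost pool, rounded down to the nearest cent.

Apr 14, sell 1097: 1097/1678 × $38,656.00 → $25,271.53
Ending inventory (cost pool remaining) = $13,384.47
Check: goods available $38,656.00 = COGS $25,271.53 + ending $13,384.47

COGS = $25,271.53; ending inventory = $13,384.47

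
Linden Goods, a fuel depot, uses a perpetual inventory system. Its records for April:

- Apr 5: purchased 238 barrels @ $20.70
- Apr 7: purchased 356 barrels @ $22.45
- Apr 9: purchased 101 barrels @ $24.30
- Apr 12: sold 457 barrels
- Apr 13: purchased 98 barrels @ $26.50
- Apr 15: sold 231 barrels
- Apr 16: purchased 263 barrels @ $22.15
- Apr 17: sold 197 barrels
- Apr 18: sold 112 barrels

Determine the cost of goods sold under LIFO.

COGS = $22,574.25

Apr 12, 457 sold [LIFO — newest first]: 101 @ $24.30 + 356 @ $22.45 = $10,446.50
Apr 15, 231 sold [LIFO — newest first]: 98 @ $26.50 + 133 @ $20.70 = $5,350.10
Apr 17, 197 sold [LIFO — newest first]: 197 @ $22.15 = $4,363.55
Apr 18, 112 sold [LIFO — newest first]: 66 @ $22.15 + 46 @ $20.70 = $2,414.10
Total COGS = $10,446.50 + $5,350.10 + $4,363.55 + $2,414.10 = $22,574.25
Ending inventory: 59 @ $20.70 = $1,221.30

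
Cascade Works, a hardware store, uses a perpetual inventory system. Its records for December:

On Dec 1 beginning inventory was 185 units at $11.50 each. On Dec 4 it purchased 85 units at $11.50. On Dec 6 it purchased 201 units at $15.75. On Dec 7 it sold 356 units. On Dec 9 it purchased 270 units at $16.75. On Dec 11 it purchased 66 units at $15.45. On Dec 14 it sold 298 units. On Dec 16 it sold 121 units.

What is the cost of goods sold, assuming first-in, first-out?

COGS = $11,318.55

Dec 7, 356 sold [FIFO — oldest first]: 185 @ $11.50 + 85 @ $11.50 + 86 @ $15.75 = $4,459.50
Dec 14, 298 sold [FIFO — oldest first]: 115 @ $15.75 + 183 @ $16.75 = $4,876.50
Dec 16, 121 sold [FIFO — oldest first]: 87 @ $16.75 + 34 @ $15.45 = $1,982.55
Total COGS = $4,459.50 + $4,876.50 + $1,982.55 = $11,318.55
Ending inventory: 32 @ $15.45 = $494.40
Check: goods available $11,812.95 = COGS $11,318.55 + ending $494.40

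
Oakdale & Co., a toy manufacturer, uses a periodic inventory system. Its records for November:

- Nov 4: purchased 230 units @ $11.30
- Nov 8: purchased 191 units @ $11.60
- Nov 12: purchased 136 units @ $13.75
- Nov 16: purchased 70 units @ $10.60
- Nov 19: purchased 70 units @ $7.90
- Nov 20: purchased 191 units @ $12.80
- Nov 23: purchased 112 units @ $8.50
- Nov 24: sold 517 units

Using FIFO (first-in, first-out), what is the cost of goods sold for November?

COGS = $6,134.60

Nov 24, 517 sold [FIFO — oldest first]: 230 @ $11.30 + 191 @ $11.60 + 96 @ $13.75 = $6,134.60
Ending inventory: 40 @ $13.75 + 70 @ $10.60 + 70 @ $7.90 + 191 @ $12.80 + 112 @ $8.50 = $5,241.80
Check: goods available $11,376.40 = COGS $6,134.60 + ending $5,241.80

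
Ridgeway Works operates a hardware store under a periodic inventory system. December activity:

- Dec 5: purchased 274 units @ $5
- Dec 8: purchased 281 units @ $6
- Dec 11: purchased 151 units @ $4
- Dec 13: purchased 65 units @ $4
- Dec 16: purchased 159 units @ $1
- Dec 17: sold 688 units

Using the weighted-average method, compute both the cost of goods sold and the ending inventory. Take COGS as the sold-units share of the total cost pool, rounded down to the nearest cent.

Dec 17, sell 688: 688/930 × $4,079.00 → $3,017.58
Ending inventory (cost pool remaining) = $1,061.42

COGS = $3,017.58; ending inventory = $1,061.42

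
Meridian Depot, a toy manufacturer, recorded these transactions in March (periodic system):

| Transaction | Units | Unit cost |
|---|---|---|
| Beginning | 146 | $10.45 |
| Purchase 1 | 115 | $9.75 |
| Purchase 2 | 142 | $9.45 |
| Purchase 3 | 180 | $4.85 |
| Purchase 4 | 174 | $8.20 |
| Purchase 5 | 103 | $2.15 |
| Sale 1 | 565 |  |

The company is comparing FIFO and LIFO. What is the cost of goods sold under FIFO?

COGS = $4,774.55

FIFO COGS: 146 @ $10.45 + 115 @ $9.75 + 142 @ $9.45 + 162 @ $4.85 = $4,774.55
LIFO COGS: 103 @ $2.15 + 174 @ $8.20 + 180 @ $4.85 + 108 @ $9.45 = $3,541.85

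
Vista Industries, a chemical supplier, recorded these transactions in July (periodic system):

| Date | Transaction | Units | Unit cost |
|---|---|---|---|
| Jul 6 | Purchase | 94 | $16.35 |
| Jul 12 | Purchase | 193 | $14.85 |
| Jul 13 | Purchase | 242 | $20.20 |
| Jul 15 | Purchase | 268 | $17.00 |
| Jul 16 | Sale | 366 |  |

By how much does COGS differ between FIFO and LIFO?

$536.85

FIFO COGS: 94 @ $16.35 + 193 @ $14.85 + 79 @ $20.20 = $5,998.75
LIFO COGS: 268 @ $17.00 + 98 @ $20.20 = $6,535.60
Difference = |$5,998.75 − $6,535.60| = $536.85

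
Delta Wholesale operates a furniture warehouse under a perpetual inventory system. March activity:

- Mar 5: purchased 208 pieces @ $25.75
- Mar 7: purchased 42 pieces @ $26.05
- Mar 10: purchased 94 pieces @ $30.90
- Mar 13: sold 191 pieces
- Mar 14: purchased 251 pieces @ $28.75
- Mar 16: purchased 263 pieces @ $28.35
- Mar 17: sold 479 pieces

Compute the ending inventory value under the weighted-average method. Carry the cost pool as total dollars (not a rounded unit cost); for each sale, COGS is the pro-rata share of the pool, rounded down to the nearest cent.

After Mar 5: 208 on hand, pool $5,356.00 (≈ $25.7500 each)
After Mar 7: 250 on hand, pool $6,450.10 (≈ $25.8004 each)
After Mar 10: 344 on hand, pool $9,354.70 (≈ $27.1939 each)
Mar 13, sell 191: 191/344 × $9,354.70 → $5,194.03
After Mar 14: 404 on hand, pool $11,376.92 (≈ $28.1607 each)
After Mar 16: 667 on hand, pool $18,832.97 (≈ $28.2353 each)
Mar 17, sell 479: 479/667 × $18,832.97 → $13,524.72
Total COGS = $5,194.03 + $13,524.72 = $18,718.75
Ending inventory (cost pool remaining) = $5,308.25
Check: goods available $24,027.00 = COGS $18,718.75 + ending $5,308.25

Ending inventory = $5,308.25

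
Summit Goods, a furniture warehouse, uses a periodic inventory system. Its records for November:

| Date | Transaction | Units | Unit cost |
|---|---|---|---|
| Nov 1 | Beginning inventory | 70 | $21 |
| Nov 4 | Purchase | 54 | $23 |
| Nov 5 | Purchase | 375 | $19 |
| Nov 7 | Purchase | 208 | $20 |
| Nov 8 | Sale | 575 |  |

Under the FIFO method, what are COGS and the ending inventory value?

Nov 8, 575 sold [FIFO — oldest first]: 70 @ $21 + 54 @ $23 + 375 @ $19 + 76 @ $20 = $11,357
Ending inventory: 132 @ $20 = $2,640

COGS = $11,357; ending inventory = $2,640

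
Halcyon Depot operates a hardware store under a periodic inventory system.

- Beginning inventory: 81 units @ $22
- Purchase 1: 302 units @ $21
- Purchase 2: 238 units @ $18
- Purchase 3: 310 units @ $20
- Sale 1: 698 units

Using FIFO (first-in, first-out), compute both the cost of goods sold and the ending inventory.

COGS = $13,948; ending inventory = $4,660

Sale 1 (698) [FIFO — oldest first]: 81 @ $22 + 302 @ $21 + 238 @ $18 + 77 @ $20 = $13,948
Ending inventory: 233 @ $20 = $4,660
Check: goods available $18,608 = COGS $13,948 + ending $4,660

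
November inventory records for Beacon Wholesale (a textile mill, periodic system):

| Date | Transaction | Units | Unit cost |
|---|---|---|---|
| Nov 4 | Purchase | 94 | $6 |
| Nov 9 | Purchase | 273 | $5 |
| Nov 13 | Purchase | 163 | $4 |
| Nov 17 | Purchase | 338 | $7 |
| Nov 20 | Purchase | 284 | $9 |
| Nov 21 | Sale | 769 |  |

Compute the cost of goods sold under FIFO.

Nov 21, 769 sold [FIFO — oldest first]: 94 @ $6 + 273 @ $5 + 163 @ $4 + 239 @ $7 = $4,254
Ending inventory: 99 @ $7 + 284 @ $9 = $3,249

COGS = $4,254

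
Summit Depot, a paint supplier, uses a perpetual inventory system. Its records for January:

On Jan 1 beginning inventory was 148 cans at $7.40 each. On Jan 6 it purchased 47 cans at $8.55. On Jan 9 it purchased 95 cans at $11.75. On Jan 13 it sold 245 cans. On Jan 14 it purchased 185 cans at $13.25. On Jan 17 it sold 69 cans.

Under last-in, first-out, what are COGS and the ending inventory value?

Jan 13, 245 sold [LIFO — newest first]: 95 @ $11.75 + 47 @ $8.55 + 103 @ $7.40 = $2,280.30
Jan 17, 69 sold [LIFO — newest first]: 69 @ $13.25 = $914.25
Total COGS = $2,280.30 + $914.25 = $3,194.55
Ending inventory: 45 @ $7.40 + 116 @ $13.25 = $1,870.00
Check: goods available $5,064.55 = COGS $3,194.55 + ending $1,870.00

COGS = $3,194.55; ending inventory = $1,870.00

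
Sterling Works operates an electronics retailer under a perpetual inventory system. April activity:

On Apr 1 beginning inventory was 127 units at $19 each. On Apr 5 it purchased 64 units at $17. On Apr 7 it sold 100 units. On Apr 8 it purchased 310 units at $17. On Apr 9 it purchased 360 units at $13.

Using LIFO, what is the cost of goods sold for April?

Apr 7, 100 sold [LIFO — newest first]: 64 @ $17 + 36 @ $19 = $1,772
Ending inventory: 91 @ $19 + 310 @ $17 + 360 @ $13 = $11,679

COGS = $1,772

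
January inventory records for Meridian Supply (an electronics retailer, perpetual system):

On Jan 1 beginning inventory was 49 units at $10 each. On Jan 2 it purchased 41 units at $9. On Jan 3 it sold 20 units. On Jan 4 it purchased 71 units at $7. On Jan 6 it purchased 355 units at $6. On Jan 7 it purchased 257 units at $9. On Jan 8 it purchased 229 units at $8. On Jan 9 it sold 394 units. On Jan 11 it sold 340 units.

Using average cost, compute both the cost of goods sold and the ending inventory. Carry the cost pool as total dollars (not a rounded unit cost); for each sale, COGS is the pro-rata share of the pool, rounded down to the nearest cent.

COGS = $5,752.02; ending inventory = $1,878.98

After Jan 1: 49 on hand, pool $490.00 (≈ $10.0000 each)
After Jan 2: 90 on hand, pool $859.00 (≈ $9.5444 each)
Jan 3, sell 20: 20/90 × $859.00 → $190.88
After Jan 4: 141 on hand, pool $1,165.12 (≈ $8.2633 each)
After Jan 6: 496 on hand, pool $3,295.12 (≈ $6.6434 each)
After Jan 7: 753 on hand, pool $5,608.12 (≈ $7.4477 each)
After Jan 8: 982 on hand, pool $7,440.12 (≈ $7.5765 each)
Jan 9, sell 394: 394/982 × $7,440.12 → $2,985.13
Jan 11, sell 340: 340/588 × $4,454.99 → $2,576.01
Total COGS = $190.88 + $2,985.13 + $2,576.01 = $5,752.02
Ending inventory (cost pool remaining) = $1,878.98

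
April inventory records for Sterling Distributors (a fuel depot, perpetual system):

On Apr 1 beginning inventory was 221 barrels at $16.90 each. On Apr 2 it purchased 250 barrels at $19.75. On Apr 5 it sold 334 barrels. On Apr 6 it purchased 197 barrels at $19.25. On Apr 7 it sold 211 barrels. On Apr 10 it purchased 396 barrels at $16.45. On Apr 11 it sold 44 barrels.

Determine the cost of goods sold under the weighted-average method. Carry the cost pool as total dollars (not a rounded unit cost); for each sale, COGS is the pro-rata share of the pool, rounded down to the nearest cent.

COGS = $10,888.54

After Apr 1: 221 on hand, pool $3,734.90 (≈ $16.9000 each)
After Apr 2: 471 on hand, pool $8,672.40 (≈ $18.4127 each)
Apr 5, sell 334: 334/471 × $8,672.40 → $6,149.85
After Apr 6: 334 on hand, pool $6,314.80 (≈ $18.9066 each)
Apr 7, sell 211: 211/334 × $6,314.80 → $3,989.28
After Apr 10: 519 on hand, pool $8,839.72 (≈ $17.0322 each)
Apr 11, sell 44: 44/519 × $8,839.72 → $749.41
Total COGS = $6,149.85 + $3,989.28 + $749.41 = $10,888.54
Ending inventory (cost pool remaining) = $8,090.31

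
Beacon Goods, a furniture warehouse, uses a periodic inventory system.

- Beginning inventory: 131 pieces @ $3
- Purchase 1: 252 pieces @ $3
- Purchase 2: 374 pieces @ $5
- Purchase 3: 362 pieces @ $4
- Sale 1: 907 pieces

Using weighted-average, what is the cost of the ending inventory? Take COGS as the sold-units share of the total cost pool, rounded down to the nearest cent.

Ending inventory = $846.30

Sale 1, sell 907: 907/1119 × $4,467.00 → $3,620.70
Ending inventory (cost pool remaining) = $846.30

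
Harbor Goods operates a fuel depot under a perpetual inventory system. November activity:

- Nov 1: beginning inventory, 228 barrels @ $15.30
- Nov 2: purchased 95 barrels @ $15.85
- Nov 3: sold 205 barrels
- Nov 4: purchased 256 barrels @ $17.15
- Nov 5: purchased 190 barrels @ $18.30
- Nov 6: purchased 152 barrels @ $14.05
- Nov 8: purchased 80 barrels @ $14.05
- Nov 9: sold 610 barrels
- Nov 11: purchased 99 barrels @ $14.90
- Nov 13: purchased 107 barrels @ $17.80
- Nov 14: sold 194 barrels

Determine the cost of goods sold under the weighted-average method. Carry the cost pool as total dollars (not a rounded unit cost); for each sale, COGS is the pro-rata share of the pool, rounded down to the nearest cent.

After Nov 1: 228 on hand, pool $3,488.40 (≈ $15.3000 each)
After Nov 2: 323 on hand, pool $4,994.15 (≈ $15.4618 each)
Nov 3, sell 205: 205/323 × $4,994.15 → $3,169.66
After Nov 4: 374 on hand, pool $6,214.89 (≈ $16.6174 each)
After Nov 5: 564 on hand, pool $9,691.89 (≈ $17.1842 each)
After Nov 6: 716 on hand, pool $11,827.49 (≈ $16.5188 each)
After Nov 8: 796 on hand, pool $12,951.49 (≈ $16.2707 each)
Nov 9, sell 610: 610/796 × $12,951.49 → $9,925.13
After Nov 11: 285 on hand, pool $4,501.46 (≈ $15.7946 each)
After Nov 13: 392 on hand, pool $6,406.06 (≈ $16.3420 each)
Nov 14, sell 194: 194/392 × $6,406.06 → $3,170.34
Total COGS = $3,169.66 + $9,925.13 + $3,170.34 = $16,265.13
Ending inventory (cost pool remaining) = $3,235.72

COGS = $16,265.13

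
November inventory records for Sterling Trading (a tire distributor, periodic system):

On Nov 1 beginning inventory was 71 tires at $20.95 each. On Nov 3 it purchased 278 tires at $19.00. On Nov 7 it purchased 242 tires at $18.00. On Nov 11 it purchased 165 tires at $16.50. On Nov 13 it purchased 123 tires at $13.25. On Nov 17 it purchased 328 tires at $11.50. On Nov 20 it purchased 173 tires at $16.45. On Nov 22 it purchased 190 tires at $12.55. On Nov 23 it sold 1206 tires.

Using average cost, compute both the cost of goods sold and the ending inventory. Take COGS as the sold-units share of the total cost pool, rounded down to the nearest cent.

COGS = $18,804.42; ending inventory = $5,675.63

Nov 23, sell 1206: 1206/1570 × $24,480.05 → $18,804.42
Ending inventory (cost pool remaining) = $5,675.63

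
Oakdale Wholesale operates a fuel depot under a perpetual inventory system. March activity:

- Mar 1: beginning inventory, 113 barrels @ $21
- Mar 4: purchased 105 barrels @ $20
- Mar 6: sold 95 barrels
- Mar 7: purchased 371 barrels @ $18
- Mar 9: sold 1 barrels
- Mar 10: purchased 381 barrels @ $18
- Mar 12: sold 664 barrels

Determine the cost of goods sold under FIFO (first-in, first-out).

COGS = $14,229

Mar 6, 95 sold [FIFO — oldest first]: 95 @ $21 = $1,995
Mar 9, 1 sold [FIFO — oldest first]: 1 @ $21 = $21
Mar 12, 664 sold [FIFO — oldest first]: 17 @ $21 + 105 @ $20 + 371 @ $18 + 171 @ $18 = $12,213
Total COGS = $1,995 + $21 + $12,213 = $14,229
Ending inventory: 210 @ $18 = $3,780
Check: goods available $18,009 = COGS $14,229 + ending $3,780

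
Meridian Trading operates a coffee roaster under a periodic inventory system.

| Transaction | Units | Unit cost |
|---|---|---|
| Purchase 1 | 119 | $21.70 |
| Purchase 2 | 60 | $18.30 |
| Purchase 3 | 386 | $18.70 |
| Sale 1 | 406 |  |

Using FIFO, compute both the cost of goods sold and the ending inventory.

COGS = $7,925.20; ending inventory = $2,973.30

Sale 1 (406) [FIFO — oldest first]: 119 @ $21.70 + 60 @ $18.30 + 227 @ $18.70 = $7,925.20
Ending inventory: 159 @ $18.70 = $2,973.30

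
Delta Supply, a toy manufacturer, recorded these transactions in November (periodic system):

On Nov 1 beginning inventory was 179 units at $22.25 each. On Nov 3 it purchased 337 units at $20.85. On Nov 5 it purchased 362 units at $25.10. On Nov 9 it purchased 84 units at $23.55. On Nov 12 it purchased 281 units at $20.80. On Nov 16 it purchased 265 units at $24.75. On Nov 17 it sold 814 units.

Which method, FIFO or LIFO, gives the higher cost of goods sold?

LIFO

FIFO COGS: 179 @ $22.25 + 337 @ $20.85 + 298 @ $25.10 = $18,489.00
LIFO COGS: 265 @ $24.75 + 281 @ $20.80 + 84 @ $23.55 + 184 @ $25.10 = $19,000.15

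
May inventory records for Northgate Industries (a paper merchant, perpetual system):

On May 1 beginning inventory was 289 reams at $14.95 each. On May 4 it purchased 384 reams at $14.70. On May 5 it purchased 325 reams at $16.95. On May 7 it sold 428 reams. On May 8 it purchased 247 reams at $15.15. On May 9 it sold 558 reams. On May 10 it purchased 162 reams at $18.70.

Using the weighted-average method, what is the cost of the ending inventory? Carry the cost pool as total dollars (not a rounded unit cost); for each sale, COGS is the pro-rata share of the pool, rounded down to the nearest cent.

After May 1: 289 on hand, pool $4,320.55 (≈ $14.9500 each)
After May 4: 673 on hand, pool $9,965.35 (≈ $14.8074 each)
After May 5: 998 on hand, pool $15,474.10 (≈ $15.5051 each)
May 7, sell 428: 428/998 × $15,474.10 → $6,636.18
After May 8: 817 on hand, pool $12,579.97 (≈ $15.3978 each)
May 9, sell 558: 558/817 × $12,579.97 → $8,591.95
After May 10: 421 on hand, pool $7,017.42 (≈ $16.6685 each)
Total COGS = $6,636.18 + $8,591.95 = $15,228.13
Ending inventory (cost pool remaining) = $7,017.42
Check: goods available $22,245.55 = COGS $15,228.13 + ending $7,017.42

Ending inventory = $7,017.42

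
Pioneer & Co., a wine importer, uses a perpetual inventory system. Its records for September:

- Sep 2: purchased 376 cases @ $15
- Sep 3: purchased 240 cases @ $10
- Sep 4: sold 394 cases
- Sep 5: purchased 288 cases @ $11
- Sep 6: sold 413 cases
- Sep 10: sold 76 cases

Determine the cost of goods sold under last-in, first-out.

Sep 4, 394 sold [LIFO — newest first]: 240 @ $10 + 154 @ $15 = $4,710
Sep 6, 413 sold [LIFO — newest first]: 288 @ $11 + 125 @ $15 = $5,043
Sep 10, 76 sold [LIFO — newest first]: 76 @ $15 = $1,140
Total COGS = $4,710 + $5,043 + $1,140 = $10,893
Ending inventory: 21 @ $15 = $315

COGS = $10,893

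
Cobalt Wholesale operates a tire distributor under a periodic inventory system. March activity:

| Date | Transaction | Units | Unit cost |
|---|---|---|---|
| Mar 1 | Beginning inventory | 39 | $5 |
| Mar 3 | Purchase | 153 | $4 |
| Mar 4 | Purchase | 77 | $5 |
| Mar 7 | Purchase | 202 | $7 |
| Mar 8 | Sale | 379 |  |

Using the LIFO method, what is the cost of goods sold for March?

Mar 8, 379 sold [LIFO — newest first]: 202 @ $7 + 77 @ $5 + 100 @ $4 = $2,199
Ending inventory: 39 @ $5 + 53 @ $4 = $407

COGS = $2,199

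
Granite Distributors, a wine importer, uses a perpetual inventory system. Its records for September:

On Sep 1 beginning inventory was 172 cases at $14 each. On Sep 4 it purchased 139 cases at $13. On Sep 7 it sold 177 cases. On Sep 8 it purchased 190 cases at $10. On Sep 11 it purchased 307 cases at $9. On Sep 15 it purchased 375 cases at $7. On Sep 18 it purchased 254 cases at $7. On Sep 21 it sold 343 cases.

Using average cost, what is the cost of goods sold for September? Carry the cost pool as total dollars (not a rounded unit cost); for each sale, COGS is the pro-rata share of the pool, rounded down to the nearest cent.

COGS = $5,361.24

After Sep 1: 172 on hand, pool $2,408.00 (≈ $14.0000 each)
After Sep 4: 311 on hand, pool $4,215.00 (≈ $13.5531 each)
Sep 7, sell 177: 177/311 × $4,215.00 → $2,398.89
After Sep 8: 324 on hand, pool $3,716.11 (≈ $11.4695 each)
After Sep 11: 631 on hand, pool $6,479.11 (≈ $10.2680 each)
After Sep 15: 1006 on hand, pool $9,104.11 (≈ $9.0498 each)
After Sep 18: 1260 on hand, pool $10,882.11 (≈ $8.6366 each)
Sep 21, sell 343: 343/1260 × $10,882.11 → $2,962.35
Total COGS = $2,398.89 + $2,962.35 = $5,361.24
Ending inventory (cost pool remaining) = $7,919.76
Check: goods available $13,281.00 = COGS $5,361.24 + ending $7,919.76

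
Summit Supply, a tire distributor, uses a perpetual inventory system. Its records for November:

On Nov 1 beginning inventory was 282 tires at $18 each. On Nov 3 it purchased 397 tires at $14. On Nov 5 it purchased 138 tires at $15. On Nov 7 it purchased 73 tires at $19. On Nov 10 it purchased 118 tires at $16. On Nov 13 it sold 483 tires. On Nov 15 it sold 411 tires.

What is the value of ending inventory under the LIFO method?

Ending inventory = $2,052

Nov 13, 483 sold [LIFO — newest first]: 118 @ $16 + 73 @ $19 + 138 @ $15 + 154 @ $14 = $7,501
Nov 15, 411 sold [LIFO — newest first]: 243 @ $14 + 168 @ $18 = $6,426
Total COGS = $7,501 + $6,426 = $13,927
Ending inventory: 114 @ $18 = $2,052
Check: goods available $15,979 = COGS $13,927 + ending $2,052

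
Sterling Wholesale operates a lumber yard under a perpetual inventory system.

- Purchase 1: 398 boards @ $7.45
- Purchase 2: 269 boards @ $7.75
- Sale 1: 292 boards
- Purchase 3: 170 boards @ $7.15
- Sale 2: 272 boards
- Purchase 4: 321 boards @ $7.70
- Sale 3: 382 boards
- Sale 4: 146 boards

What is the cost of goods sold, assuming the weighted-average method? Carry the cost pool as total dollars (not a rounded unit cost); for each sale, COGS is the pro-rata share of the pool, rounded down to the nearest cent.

After Purchase 1: 398 on hand, pool $2,965.10 (≈ $7.4500 each)
After Purchase 2: 667 on hand, pool $5,049.85 (≈ $7.5710 each)
Sale 1, sell 292: 292/667 × $5,049.85 → $2,210.72
After Purchase 3: 545 on hand, pool $4,054.63 (≈ $7.4397 each)
Sale 2, sell 272: 272/545 × $4,054.63 → $2,023.59
After Purchase 4: 594 on hand, pool $4,502.74 (≈ $7.5804 each)
Sale 3, sell 382: 382/594 × $4,502.74 → $2,895.70
Sale 4, sell 146: 146/212 × $1,607.04 → $1,106.73
Total COGS = $2,210.72 + $2,023.59 + $2,895.70 + $1,106.73 = $8,236.74
Ending inventory (cost pool remaining) = $500.31
Check: goods available $8,737.05 = COGS $8,236.74 + ending $500.31

COGS = $8,236.74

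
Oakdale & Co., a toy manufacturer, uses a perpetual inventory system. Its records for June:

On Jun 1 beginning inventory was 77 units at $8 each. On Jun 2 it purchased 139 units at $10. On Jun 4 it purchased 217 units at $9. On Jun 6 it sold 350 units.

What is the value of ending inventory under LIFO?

Ending inventory = $676

Jun 6, 350 sold [LIFO — newest first]: 217 @ $9 + 133 @ $10 = $3,283
Ending inventory: 77 @ $8 + 6 @ $10 = $676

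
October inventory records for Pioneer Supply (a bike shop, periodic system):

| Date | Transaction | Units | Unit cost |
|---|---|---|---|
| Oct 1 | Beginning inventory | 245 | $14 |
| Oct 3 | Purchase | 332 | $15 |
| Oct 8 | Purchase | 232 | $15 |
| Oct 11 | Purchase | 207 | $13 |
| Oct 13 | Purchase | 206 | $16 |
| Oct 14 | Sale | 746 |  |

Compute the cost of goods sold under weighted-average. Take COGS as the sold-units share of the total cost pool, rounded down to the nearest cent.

COGS = $10,913.45

Oct 14, sell 746: 746/1222 × $17,877.00 → $10,913.45
Ending inventory (cost pool remaining) = $6,963.55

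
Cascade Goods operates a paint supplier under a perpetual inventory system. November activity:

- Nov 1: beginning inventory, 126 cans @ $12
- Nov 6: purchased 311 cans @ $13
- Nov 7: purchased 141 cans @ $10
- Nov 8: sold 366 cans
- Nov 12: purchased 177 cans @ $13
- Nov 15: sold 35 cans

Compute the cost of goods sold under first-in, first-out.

COGS = $5,087

Nov 8, 366 sold [FIFO — oldest first]: 126 @ $12 + 240 @ $13 = $4,632
Nov 15, 35 sold [FIFO — oldest first]: 35 @ $13 = $455
Total COGS = $4,632 + $455 = $5,087
Ending inventory: 36 @ $13 + 141 @ $10 + 177 @ $13 = $4,179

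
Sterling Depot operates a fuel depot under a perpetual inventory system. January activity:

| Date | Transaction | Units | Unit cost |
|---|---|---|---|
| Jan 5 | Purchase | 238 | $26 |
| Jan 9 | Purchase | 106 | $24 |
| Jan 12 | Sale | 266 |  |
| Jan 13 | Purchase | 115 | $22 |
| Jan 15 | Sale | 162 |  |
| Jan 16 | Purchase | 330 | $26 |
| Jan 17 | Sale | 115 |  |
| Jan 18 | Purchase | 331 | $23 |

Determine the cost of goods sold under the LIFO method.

COGS = $13,446

Jan 12, 266 sold [LIFO — newest first]: 106 @ $24 + 160 @ $26 = $6,704
Jan 15, 162 sold [LIFO — newest first]: 115 @ $22 + 47 @ $26 = $3,752
Jan 17, 115 sold [LIFO — newest first]: 115 @ $26 = $2,990
Total COGS = $6,704 + $3,752 + $2,990 = $13,446
Ending inventory: 31 @ $26 + 215 @ $26 + 331 @ $23 = $14,009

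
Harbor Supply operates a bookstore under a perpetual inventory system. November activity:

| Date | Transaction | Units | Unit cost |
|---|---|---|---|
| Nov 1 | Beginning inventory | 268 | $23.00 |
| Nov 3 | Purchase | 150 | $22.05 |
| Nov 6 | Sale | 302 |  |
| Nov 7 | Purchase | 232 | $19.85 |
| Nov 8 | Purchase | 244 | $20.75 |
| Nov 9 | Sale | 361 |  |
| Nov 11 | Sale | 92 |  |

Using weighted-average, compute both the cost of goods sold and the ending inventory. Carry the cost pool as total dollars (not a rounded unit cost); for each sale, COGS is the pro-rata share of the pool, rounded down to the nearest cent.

After Nov 1: 268 on hand, pool $6,164.00 (≈ $23.0000 each)
After Nov 3: 418 on hand, pool $9,471.50 (≈ $22.6591 each)
Nov 6, sell 302: 302/418 × $9,471.50 → $6,843.04
After Nov 7: 348 on hand, pool $7,233.66 (≈ $20.7864 each)
After Nov 8: 592 on hand, pool $12,296.66 (≈ $20.7714 each)
Nov 9, sell 361: 361/592 × $12,296.66 → $7,498.47
Nov 11, sell 92: 92/231 × $4,798.19 → $1,910.96
Total COGS = $6,843.04 + $7,498.47 + $1,910.96 = $16,252.47
Ending inventory (cost pool remaining) = $2,887.23
Check: goods available $19,139.70 = COGS $16,252.47 + ending $2,887.23

COGS = $16,252.47; ending inventory = $2,887.23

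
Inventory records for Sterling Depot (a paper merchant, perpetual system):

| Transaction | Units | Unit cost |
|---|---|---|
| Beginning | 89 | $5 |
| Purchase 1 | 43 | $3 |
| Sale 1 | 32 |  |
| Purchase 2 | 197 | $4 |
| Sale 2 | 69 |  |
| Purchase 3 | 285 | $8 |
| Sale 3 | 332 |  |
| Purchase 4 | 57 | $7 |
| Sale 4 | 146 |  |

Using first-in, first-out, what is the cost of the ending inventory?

Ending inventory = $679

Sale 1 (32) [FIFO — oldest first]: 32 @ $5 = $160
Sale 2 (69) [FIFO — oldest first]: 57 @ $5 + 12 @ $3 = $321
Sale 3 (332) [FIFO — oldest first]: 31 @ $3 + 197 @ $4 + 104 @ $8 = $1,713
Sale 4 (146) [FIFO — oldest first]: 146 @ $8 = $1,168
Total COGS = $160 + $321 + $1,713 + $1,168 = $3,362
Ending inventory: 35 @ $8 + 57 @ $7 = $679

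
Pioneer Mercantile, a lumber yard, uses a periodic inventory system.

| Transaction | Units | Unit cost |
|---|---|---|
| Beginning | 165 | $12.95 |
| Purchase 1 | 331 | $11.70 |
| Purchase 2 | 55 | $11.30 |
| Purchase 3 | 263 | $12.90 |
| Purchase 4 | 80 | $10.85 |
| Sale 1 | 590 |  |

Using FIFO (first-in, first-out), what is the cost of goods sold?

Sale 1 (590) [FIFO — oldest first]: 165 @ $12.95 + 331 @ $11.70 + 55 @ $11.30 + 39 @ $12.90 = $7,134.05
Ending inventory: 224 @ $12.90 + 80 @ $10.85 = $3,757.60

COGS = $7,134.05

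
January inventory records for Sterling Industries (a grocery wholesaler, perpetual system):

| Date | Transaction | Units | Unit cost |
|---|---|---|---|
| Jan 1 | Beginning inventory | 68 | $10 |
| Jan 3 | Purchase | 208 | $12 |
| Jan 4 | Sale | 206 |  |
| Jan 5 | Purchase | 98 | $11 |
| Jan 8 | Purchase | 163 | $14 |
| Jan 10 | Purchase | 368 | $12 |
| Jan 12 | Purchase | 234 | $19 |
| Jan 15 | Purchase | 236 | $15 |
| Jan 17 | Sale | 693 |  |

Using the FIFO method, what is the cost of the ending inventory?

Ending inventory = $8,058

Jan 4, 206 sold [FIFO — oldest first]: 68 @ $10 + 138 @ $12 = $2,336
Jan 17, 693 sold [FIFO — oldest first]: 70 @ $12 + 98 @ $11 + 163 @ $14 + 362 @ $12 = $8,544
Total COGS = $2,336 + $8,544 = $10,880
Ending inventory: 6 @ $12 + 234 @ $19 + 236 @ $15 = $8,058
Check: goods available $18,938 = COGS $10,880 + ending $8,058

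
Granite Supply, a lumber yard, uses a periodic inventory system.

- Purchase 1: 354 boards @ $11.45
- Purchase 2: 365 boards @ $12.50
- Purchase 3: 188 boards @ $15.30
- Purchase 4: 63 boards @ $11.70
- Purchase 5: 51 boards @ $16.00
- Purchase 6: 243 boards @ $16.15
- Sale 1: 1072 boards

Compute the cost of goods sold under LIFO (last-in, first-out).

COGS = $14,771.35

Sale 1 (1072) [LIFO — newest first]: 243 @ $16.15 + 51 @ $16.00 + 63 @ $11.70 + 188 @ $15.30 + 365 @ $12.50 + 162 @ $11.45 = $14,771.35
Ending inventory: 192 @ $11.45 = $2,198.40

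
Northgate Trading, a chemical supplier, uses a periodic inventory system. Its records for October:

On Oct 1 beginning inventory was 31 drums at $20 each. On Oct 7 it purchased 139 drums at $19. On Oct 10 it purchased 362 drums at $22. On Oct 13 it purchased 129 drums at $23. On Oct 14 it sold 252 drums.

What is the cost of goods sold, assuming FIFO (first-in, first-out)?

Oct 14, 252 sold [FIFO — oldest first]: 31 @ $20 + 139 @ $19 + 82 @ $22 = $5,065
Ending inventory: 280 @ $22 + 129 @ $23 = $9,127
Check: goods available $14,192 = COGS $5,065 + ending $9,127

COGS = $5,065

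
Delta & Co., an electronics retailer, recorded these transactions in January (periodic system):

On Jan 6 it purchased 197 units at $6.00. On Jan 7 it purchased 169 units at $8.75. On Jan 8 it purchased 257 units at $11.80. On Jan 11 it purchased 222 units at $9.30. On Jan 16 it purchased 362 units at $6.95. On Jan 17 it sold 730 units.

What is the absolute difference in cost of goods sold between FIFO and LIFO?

$385.15

FIFO COGS: 197 @ $6.00 + 169 @ $8.75 + 257 @ $11.80 + 107 @ $9.30 = $6,688.45
LIFO COGS: 362 @ $6.95 + 222 @ $9.30 + 146 @ $11.80 = $6,303.30
Difference = |$6,688.45 − $6,303.30| = $385.15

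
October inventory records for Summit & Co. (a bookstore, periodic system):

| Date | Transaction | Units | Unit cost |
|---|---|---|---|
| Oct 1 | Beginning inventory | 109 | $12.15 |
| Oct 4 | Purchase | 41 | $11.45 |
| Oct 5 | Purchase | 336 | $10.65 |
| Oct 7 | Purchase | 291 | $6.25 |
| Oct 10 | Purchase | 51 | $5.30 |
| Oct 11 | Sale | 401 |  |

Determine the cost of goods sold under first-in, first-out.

Oct 11, 401 sold [FIFO — oldest first]: 109 @ $12.15 + 41 @ $11.45 + 251 @ $10.65 = $4,466.95
Ending inventory: 85 @ $10.65 + 291 @ $6.25 + 51 @ $5.30 = $2,994.30
Check: goods available $7,461.25 = COGS $4,466.95 + ending $2,994.30

COGS = $4,466.95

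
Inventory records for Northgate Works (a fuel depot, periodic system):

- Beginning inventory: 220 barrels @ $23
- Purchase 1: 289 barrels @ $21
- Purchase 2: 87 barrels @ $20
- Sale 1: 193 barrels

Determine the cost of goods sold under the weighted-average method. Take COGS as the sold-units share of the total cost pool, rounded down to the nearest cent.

Sale 1, sell 193: 193/596 × $12,869.00 → $4,167.31
Ending inventory (cost pool remaining) = $8,701.69

COGS = $4,167.31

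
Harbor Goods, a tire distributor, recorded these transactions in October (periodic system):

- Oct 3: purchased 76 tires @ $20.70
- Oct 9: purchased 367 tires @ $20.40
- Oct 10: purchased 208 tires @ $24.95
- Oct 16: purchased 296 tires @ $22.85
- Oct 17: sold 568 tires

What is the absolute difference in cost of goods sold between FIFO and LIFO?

$1,080.05

FIFO COGS: 76 @ $20.70 + 367 @ $20.40 + 125 @ $24.95 = $12,178.75
LIFO COGS: 296 @ $22.85 + 208 @ $24.95 + 64 @ $20.40 = $13,258.80
Difference = |$12,178.75 − $13,258.80| = $1,080.05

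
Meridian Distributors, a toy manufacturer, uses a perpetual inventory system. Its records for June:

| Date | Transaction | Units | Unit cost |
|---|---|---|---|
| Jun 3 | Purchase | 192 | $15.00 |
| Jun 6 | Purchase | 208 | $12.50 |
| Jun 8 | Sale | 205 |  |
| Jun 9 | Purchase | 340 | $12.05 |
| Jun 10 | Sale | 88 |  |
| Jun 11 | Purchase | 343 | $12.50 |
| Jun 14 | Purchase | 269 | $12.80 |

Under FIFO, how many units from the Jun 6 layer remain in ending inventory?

107

Jun 8, 205 sold [FIFO — oldest first]: 192 @ $15.00 + 13 @ $12.50 = $3,042.50
Jun 10, 88 sold [FIFO — oldest first]: 88 @ $12.50 = $1,100.00
Total COGS = $3,042.50 + $1,100.00 = $4,142.50
Ending inventory: 107 @ $12.50 + 340 @ $12.05 + 343 @ $12.50 + 269 @ $12.80 = $13,165.20
Check: goods available $17,307.70 = COGS $4,142.50 + ending $13,165.20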